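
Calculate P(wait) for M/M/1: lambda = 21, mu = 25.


P(wait) = rho = lambda/mu = 21/25 = 0.84

0.84


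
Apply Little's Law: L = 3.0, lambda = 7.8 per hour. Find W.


W = L / lambda = 3.0 / 7.8 = 0.3846 hours

0.3846 hours


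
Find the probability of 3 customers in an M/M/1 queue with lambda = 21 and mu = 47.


rho = 21/47; P(n) = (1-rho)*rho^n = (1-21/47)*(21/47)^3 = 0.0493

0.0493


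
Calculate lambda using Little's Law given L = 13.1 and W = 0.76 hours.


lambda = L / W = 13.1 / 0.76 = 17.24 per hour

17.24 per hour


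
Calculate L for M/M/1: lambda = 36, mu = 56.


rho = 36/56; L = rho/(1-rho) = 1.8

1.8


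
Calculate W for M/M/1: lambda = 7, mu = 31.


W = 1/(mu - lambda) = 1/(31 - 7) = 0.0417 hours

0.0417 hours


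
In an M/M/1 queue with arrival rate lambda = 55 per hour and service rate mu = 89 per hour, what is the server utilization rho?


rho = lambda/mu = 55/89 = 0.618

0.618


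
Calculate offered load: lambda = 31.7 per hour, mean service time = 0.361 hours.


Offered load a = lambda * E[S] = 31.7 * 0.361 = 11.44 Erlangs

11.44 Erlangs


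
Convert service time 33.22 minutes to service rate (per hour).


mu = 60 / avg_service_time = 60 / 33.22 = 1.81 per hour

1.81 per hour


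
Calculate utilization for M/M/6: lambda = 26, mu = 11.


rho = lambda/(c*mu) = 26/(6*11) = 0.3939

0.3939


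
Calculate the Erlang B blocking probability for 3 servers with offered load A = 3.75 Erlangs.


B(N,A) = (A^N/N!) / sum(A^k/k!, k=0..N) with N=3, A=3.75 = 0.4273

0.4273


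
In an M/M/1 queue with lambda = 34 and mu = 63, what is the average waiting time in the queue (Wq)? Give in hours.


rho = 34/63; Wq = rho/(mu - lambda) = 0.0186 hours

0.0186 hours


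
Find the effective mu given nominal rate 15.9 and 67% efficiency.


Effective rate = mu * efficiency = 15.9 * 0.67 = 10.65 per hour

10.65 per hour


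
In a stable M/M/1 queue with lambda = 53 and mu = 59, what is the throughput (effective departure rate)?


For a stable queue (lambda < mu), throughput = lambda = 53 per hour

53 per hour


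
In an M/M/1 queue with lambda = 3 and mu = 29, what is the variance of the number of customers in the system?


rho = 3/29; Var(N) = rho/(1-rho)^2 = 0.13

0.13


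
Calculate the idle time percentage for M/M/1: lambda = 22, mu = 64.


Idle fraction = (1 - rho) * 100 = (1 - 22/64) * 100 = 65.6%

65.6%


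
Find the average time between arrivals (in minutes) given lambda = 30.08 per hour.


Mean interarrival time = 60/lambda = 60/30.08 = 1.99 minutes

1.99 minutes


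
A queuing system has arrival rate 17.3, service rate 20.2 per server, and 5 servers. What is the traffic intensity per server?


rho = lambda / (c * mu) = 17.3 / (5 * 20.2) = 0.1713

0.1713


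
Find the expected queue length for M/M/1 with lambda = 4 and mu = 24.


rho = 4/24; Lq = rho^2/(1-rho) = 0.03

0.03


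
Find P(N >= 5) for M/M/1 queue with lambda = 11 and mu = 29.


P(N >= 5) = rho^5 = (11/29)^5 = 0.0079

0.0079


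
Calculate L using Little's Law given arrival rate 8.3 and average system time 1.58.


L = lambda * W = 8.3 * 1.58 = 13.11

13.11


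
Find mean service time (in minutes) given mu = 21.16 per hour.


Mean service time = 60/mu = 60/21.16 = 2.84 minutes

2.84 minutes


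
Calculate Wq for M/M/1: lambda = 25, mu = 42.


rho = 25/42; Wq = rho/(mu - lambda) = 0.035 hours

0.035 hours


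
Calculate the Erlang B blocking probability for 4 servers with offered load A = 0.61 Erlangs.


B(N,A) = (A^N/N!) / sum(A^k/k!, k=0..N) with N=4, A=0.61 = 0.0031

0.0031


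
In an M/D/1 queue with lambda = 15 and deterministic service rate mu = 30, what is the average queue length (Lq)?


M/D/1: Lq = rho^2 / (2*(1-rho)) where rho = 15/30; Lq = 0.25

0.25


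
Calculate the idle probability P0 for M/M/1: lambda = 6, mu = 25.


P0 = 1 - rho = 1 - 6/25 = 0.76

0.76


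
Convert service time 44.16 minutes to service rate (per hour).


mu = 60 / avg_service_time = 60 / 44.16 = 1.36 per hour

1.36 per hour


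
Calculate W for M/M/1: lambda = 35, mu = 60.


W = 1/(mu - lambda) = 1/(60 - 35) = 0.04 hours

0.04 hours


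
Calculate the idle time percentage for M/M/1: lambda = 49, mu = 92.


Idle fraction = (1 - rho) * 100 = (1 - 49/92) * 100 = 46.7%

46.7%


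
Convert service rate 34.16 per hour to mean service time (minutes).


Mean service time = 60/mu = 60/34.16 = 1.76 minutes

1.76 minutes


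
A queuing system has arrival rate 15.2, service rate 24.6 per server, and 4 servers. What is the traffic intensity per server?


rho = lambda / (c * mu) = 15.2 / (4 * 24.6) = 0.1545

0.1545


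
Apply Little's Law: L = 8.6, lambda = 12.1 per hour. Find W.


W = L / lambda = 8.6 / 12.1 = 0.7107 hours

0.7107 hours


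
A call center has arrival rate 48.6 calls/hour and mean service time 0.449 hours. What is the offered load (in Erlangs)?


Offered load a = lambda * E[S] = 48.6 * 0.449 = 21.82 Erlangs

21.82 Erlangs


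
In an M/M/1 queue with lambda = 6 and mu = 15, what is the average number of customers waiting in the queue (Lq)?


rho = 6/15; Lq = rho^2/(1-rho) = 0.27

0.27


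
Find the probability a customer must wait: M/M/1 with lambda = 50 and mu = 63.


P(wait) = rho = lambda/mu = 50/63 = 0.7937

0.7937


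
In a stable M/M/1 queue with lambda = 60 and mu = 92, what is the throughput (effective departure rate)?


For a stable queue (lambda < mu), throughput = lambda = 60 per hour

60 per hour


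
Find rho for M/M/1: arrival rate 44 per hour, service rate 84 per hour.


rho = lambda/mu = 44/84 = 0.5238

0.5238


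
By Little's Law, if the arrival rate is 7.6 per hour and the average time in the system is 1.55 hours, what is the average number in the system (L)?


L = lambda * W = 7.6 * 1.55 = 11.78

11.78


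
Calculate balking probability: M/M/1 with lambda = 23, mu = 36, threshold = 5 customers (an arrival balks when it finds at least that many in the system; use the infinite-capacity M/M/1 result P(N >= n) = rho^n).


P(N >= 5) = rho^5 = (23/36)^5 = 0.1064

0.1064


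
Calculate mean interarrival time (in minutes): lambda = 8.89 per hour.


Mean interarrival time = 60/lambda = 60/8.89 = 6.75 minutes

6.75 minutes


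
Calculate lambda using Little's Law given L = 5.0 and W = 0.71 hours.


lambda = L / W = 5.0 / 0.71 = 7.04 per hour

7.04 per hour


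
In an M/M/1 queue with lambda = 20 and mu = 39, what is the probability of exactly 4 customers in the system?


rho = 20/39; P(n) = (1-rho)*rho^n = (1-20/39)*(20/39)^4 = 0.0337

0.0337


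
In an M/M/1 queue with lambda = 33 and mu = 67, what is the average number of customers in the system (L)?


rho = 33/67; L = rho/(1-rho) = 0.97

0.97


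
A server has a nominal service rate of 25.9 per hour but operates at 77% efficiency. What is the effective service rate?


Effective rate = mu * efficiency = 25.9 * 0.77 = 19.94 per hour

19.94 per hour


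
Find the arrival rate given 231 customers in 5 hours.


lambda = total arrivals / time = 231 / 5 = 46.2 per hour

46.2 per hour


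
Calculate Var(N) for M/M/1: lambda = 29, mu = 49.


rho = 29/49; Var(N) = rho/(1-rho)^2 = 3.55

3.55


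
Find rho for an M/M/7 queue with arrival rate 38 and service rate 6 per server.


rho = lambda/(c*mu) = 38/(7*6) = 0.9048

0.9048


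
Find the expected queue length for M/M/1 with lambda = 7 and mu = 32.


rho = 7/32; Lq = rho^2/(1-rho) = 0.06

0.06


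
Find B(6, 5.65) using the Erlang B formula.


B(N,A) = (A^N/N!) / sum(A^k/k!, k=0..N) with N=6, A=5.65 = 0.24

0.24


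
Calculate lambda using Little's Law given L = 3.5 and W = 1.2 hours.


lambda = L / W = 3.5 / 1.2 = 2.92 per hour

2.92 per hour


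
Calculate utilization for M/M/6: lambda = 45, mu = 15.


rho = lambda/(c*mu) = 45/(6*15) = 0.5

0.5


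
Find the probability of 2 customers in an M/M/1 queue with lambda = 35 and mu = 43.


rho = 35/43; P(n) = (1-rho)*rho^n = (1-35/43)*(35/43)^2 = 0.1233

0.1233


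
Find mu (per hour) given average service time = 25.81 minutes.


mu = 60 / avg_service_time = 60 / 25.81 = 2.32 per hour

2.32 per hour


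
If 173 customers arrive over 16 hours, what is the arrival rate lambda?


lambda = total arrivals / time = 173 / 16 = 10.81 per hour

10.81 per hour


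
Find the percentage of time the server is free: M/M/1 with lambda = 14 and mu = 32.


Idle fraction = (1 - rho) * 100 = (1 - 14/32) * 100 = 56.3%

56.3%


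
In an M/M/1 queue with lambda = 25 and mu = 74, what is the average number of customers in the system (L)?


rho = 25/74; L = rho/(1-rho) = 0.51

0.51


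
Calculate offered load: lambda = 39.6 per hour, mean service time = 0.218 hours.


Offered load a = lambda * E[S] = 39.6 * 0.218 = 8.63 Erlangs

8.63 Erlangs


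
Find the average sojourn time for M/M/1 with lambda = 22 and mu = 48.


W = 1/(mu - lambda) = 1/(48 - 22) = 0.0385 hours

0.0385 hours


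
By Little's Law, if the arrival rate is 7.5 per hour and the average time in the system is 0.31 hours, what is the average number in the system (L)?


L = lambda * W = 7.5 * 0.31 = 2.33

2.33


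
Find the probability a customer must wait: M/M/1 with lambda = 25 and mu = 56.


P(wait) = rho = lambda/mu = 25/56 = 0.4464

0.4464


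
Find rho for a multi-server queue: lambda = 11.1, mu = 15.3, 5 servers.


rho = lambda / (c * mu) = 11.1 / (5 * 15.3) = 0.1451

0.1451


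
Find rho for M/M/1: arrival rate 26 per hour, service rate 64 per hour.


rho = lambda/mu = 26/64 = 0.4063

0.4063


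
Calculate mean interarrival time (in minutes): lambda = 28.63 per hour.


Mean interarrival time = 60/lambda = 60/28.63 = 2.1 minutes

2.1 minutes


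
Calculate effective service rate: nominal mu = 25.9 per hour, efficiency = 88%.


Effective rate = mu * efficiency = 25.9 * 0.88 = 22.79 per hour

22.79 per hour


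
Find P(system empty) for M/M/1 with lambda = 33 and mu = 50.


P0 = 1 - rho = 1 - 33/50 = 0.34

0.34


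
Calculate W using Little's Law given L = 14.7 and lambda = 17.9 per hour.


W = L / lambda = 14.7 / 17.9 = 0.8212 hours

0.8212 hours


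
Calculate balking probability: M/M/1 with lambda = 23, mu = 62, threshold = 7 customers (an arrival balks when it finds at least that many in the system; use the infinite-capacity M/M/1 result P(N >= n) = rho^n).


P(N >= 7) = rho^7 = (23/62)^7 = 0.001

0.001


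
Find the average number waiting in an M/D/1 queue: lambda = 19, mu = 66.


M/D/1: Lq = rho^2 / (2*(1-rho)) where rho = 19/66; Lq = 0.06

0.06


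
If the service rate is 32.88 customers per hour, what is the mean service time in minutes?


Mean service time = 60/mu = 60/32.88 = 1.82 minutes

1.82 minutes


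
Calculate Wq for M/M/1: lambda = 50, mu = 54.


rho = 50/54; Wq = rho/(mu - lambda) = 0.2315 hours

0.2315 hours


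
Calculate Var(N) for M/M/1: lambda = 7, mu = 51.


rho = 7/51; Var(N) = rho/(1-rho)^2 = 0.18

0.18


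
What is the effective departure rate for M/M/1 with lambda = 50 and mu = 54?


For a stable queue (lambda < mu), throughput = lambda = 50 per hour

50 per hour


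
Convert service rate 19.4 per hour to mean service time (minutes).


Mean service time = 60/mu = 60/19.4 = 3.09 minutes

3.09 minutes


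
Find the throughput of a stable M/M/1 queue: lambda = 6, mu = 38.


For a stable queue (lambda < mu), throughput = lambda = 6 per hour

6 per hour


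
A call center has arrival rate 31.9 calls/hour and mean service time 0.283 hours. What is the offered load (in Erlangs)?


Offered load a = lambda * E[S] = 31.9 * 0.283 = 9.03 Erlangs

9.03 Erlangs


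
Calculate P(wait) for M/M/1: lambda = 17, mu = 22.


P(wait) = rho = lambda/mu = 17/22 = 0.7727

0.7727


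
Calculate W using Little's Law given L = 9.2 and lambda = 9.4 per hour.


W = L / lambda = 9.2 / 9.4 = 0.9787 hours

0.9787 hours


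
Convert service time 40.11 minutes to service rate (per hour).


mu = 60 / avg_service_time = 60 / 40.11 = 1.5 per hour

1.5 per hour


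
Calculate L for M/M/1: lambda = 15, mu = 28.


rho = 15/28; L = rho/(1-rho) = 1.15

1.15


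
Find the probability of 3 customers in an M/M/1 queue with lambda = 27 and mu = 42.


rho = 27/42; P(n) = (1-rho)*rho^n = (1-27/42)*(27/42)^3 = 0.0949

0.0949


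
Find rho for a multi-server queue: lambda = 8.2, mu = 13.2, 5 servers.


rho = lambda / (c * mu) = 8.2 / (5 * 13.2) = 0.1242

0.1242


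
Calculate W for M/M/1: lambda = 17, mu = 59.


W = 1/(mu - lambda) = 1/(59 - 17) = 0.0238 hours

0.0238 hours


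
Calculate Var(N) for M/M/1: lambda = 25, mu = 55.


rho = 25/55; Var(N) = rho/(1-rho)^2 = 1.53

1.53


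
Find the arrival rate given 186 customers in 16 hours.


lambda = total arrivals / time = 186 / 16 = 11.63 per hour

11.63 per hour


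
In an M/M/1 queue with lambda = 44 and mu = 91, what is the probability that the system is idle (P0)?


P0 = 1 - rho = 1 - 44/91 = 0.5165

0.5165


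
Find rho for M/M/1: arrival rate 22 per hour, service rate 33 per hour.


rho = lambda/mu = 22/33 = 0.6667

0.6667


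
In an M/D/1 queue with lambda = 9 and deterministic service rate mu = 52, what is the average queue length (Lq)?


M/D/1: Lq = rho^2 / (2*(1-rho)) where rho = 9/52; Lq = 0.02

0.02


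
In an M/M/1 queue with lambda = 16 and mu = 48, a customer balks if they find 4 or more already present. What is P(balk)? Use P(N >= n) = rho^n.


P(N >= 4) = rho^4 = (16/48)^4 = 0.0123

0.0123


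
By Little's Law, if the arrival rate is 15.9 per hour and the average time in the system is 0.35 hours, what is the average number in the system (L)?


L = lambda * W = 15.9 * 0.35 = 5.57

5.57


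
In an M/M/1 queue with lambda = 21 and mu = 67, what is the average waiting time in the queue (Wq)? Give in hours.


rho = 21/67; Wq = rho/(mu - lambda) = 0.0068 hours

0.0068 hours


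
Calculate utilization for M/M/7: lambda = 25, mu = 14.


rho = lambda/(c*mu) = 25/(7*14) = 0.2551

0.2551


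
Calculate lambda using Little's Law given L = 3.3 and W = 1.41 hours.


lambda = L / W = 3.3 / 1.41 = 2.34 per hour

2.34 per hour


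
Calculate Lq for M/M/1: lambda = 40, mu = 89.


rho = 40/89; Lq = rho^2/(1-rho) = 0.37

0.37


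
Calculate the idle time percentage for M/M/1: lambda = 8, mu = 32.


Idle fraction = (1 - rho) * 100 = (1 - 8/32) * 100 = 75.0%

75.0%


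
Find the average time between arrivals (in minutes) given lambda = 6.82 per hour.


Mean interarrival time = 60/lambda = 60/6.82 = 8.8 minutes

8.8 minutes


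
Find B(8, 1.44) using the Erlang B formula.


B(N,A) = (A^N/N!) / sum(A^k/k!, k=0..N) with N=8, A=1.44 = 0.0001

0.0001


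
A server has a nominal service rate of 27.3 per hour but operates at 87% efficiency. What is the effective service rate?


Effective rate = mu * efficiency = 27.3 * 0.87 = 23.75 per hour

23.75 per hour


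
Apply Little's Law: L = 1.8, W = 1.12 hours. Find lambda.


lambda = L / W = 1.8 / 1.12 = 1.61 per hour

1.61 per hour


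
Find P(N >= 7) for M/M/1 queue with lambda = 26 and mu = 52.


P(N >= 7) = rho^7 = (26/52)^7 = 0.0078

0.0078


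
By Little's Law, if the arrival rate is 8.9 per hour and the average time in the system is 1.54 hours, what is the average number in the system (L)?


L = lambda * W = 8.9 * 1.54 = 13.71

13.71


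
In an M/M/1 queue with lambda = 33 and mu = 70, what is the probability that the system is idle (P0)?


P0 = 1 - rho = 1 - 33/70 = 0.5286

0.5286


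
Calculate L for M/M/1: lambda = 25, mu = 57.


rho = 25/57; L = rho/(1-rho) = 0.78

0.78


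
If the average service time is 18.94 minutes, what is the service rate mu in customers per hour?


mu = 60 / avg_service_time = 60 / 18.94 = 3.17 per hour

3.17 per hour


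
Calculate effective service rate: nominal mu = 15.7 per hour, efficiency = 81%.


Effective rate = mu * efficiency = 15.7 * 0.81 = 12.72 per hour

12.72 per hour


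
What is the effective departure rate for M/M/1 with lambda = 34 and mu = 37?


For a stable queue (lambda < mu), throughput = lambda = 34 per hour

34 per hour


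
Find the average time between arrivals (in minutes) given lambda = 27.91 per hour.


Mean interarrival time = 60/lambda = 60/27.91 = 2.15 minutes

2.15 minutes


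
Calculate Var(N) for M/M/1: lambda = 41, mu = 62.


rho = 41/62; Var(N) = rho/(1-rho)^2 = 5.76

5.76


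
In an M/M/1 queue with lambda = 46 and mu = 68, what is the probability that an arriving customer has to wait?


P(wait) = rho = lambda/mu = 46/68 = 0.6765

0.6765


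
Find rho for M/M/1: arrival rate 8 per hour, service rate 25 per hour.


rho = lambda/mu = 8/25 = 0.32

0.32


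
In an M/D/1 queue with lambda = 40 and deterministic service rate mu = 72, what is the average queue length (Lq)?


M/D/1: Lq = rho^2 / (2*(1-rho)) where rho = 40/72; Lq = 0.35

0.35


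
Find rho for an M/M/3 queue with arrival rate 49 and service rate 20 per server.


rho = lambda/(c*mu) = 49/(3*20) = 0.8167

0.8167


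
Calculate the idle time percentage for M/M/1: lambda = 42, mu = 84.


Idle fraction = (1 - rho) * 100 = (1 - 42/84) * 100 = 50.0%

50.0%


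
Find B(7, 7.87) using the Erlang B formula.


B(N,A) = (A^N/N!) / sum(A^k/k!, k=0..N) with N=7, A=7.87 = 0.3008

0.3008


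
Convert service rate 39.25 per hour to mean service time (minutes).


Mean service time = 60/mu = 60/39.25 = 1.53 minutes

1.53 minutes


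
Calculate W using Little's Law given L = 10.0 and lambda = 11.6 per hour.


W = L / lambda = 10.0 / 11.6 = 0.8621 hours

0.8621 hours


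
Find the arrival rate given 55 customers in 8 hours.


lambda = total arrivals / time = 55 / 8 = 6.88 per hour

6.88 per hour


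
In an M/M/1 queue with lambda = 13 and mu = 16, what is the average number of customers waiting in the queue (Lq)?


rho = 13/16; Lq = rho^2/(1-rho) = 3.52

3.52


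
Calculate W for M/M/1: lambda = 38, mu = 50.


W = 1/(mu - lambda) = 1/(50 - 38) = 0.0833 hours

0.0833 hours


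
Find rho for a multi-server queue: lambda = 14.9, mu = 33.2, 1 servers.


rho = lambda / (c * mu) = 14.9 / (1 * 33.2) = 0.4488

0.4488


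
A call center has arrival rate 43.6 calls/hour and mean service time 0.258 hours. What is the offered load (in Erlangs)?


Offered load a = lambda * E[S] = 43.6 * 0.258 = 11.25 Erlangs

11.25 Erlangs


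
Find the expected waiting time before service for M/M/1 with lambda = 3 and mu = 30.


rho = 3/30; Wq = rho/(mu - lambda) = 0.0037 hours

0.0037 hours


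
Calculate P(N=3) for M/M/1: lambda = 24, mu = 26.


rho = 24/26; P(n) = (1-rho)*rho^n = (1-24/26)*(24/26)^3 = 0.0605

0.0605


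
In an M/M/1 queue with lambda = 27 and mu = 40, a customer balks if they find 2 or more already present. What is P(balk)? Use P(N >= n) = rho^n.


P(N >= 2) = rho^2 = (27/40)^2 = 0.4556

0.4556


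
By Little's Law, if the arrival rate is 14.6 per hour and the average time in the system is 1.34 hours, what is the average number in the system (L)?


L = lambda * W = 14.6 * 1.34 = 19.56

19.56


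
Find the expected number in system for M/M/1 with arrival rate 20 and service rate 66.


rho = 20/66; L = rho/(1-rho) = 0.43

0.43


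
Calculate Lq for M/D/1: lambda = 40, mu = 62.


M/D/1: Lq = rho^2 / (2*(1-rho)) where rho = 40/62; Lq = 0.59

0.59


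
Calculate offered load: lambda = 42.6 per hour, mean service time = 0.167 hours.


Offered load a = lambda * E[S] = 42.6 * 0.167 = 7.11 Erlangs

7.11 Erlangs


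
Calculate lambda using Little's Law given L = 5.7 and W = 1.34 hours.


lambda = L / W = 5.7 / 1.34 = 4.25 per hour

4.25 per hour


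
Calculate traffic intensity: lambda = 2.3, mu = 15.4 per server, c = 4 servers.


rho = lambda / (c * mu) = 2.3 / (4 * 15.4) = 0.0373

0.0373


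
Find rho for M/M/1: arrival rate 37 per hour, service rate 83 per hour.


rho = lambda/mu = 37/83 = 0.4458

0.4458


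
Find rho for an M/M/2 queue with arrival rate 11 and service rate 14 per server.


rho = lambda/(c*mu) = 11/(2*14) = 0.3929

0.3929


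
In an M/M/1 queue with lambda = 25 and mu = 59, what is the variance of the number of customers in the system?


rho = 25/59; Var(N) = rho/(1-rho)^2 = 1.28

1.28


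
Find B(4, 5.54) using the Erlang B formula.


B(N,A) = (A^N/N!) / sum(A^k/k!, k=0..N) with N=4, A=5.54 = 0.4387

0.4387


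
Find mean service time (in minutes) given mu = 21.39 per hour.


Mean service time = 60/mu = 60/21.39 = 2.81 minutes

2.81 minutes


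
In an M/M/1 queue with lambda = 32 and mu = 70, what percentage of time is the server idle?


Idle fraction = (1 - rho) * 100 = (1 - 32/70) * 100 = 54.3%

54.3%


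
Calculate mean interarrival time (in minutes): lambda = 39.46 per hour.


Mean interarrival time = 60/lambda = 60/39.46 = 1.52 minutes

1.52 minutes


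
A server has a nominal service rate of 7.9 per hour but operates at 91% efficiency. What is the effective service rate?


Effective rate = mu * efficiency = 7.9 * 0.91 = 7.19 per hour

7.19 per hour


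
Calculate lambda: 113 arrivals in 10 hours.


lambda = total arrivals / time = 113 / 10 = 11.3 per hour

11.3 per hour


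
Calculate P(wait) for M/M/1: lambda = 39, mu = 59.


P(wait) = rho = lambda/mu = 39/59 = 0.661

0.661


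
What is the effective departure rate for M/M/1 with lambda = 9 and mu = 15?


For a stable queue (lambda < mu), throughput = lambda = 9 per hour

9 per hour


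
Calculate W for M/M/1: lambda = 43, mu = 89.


W = 1/(mu - lambda) = 1/(89 - 43) = 0.0217 hours

0.0217 hours


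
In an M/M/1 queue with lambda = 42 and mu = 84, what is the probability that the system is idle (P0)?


P0 = 1 - rho = 1 - 42/84 = 0.5

0.5


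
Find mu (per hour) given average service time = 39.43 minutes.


mu = 60 / avg_service_time = 60 / 39.43 = 1.52 per hour

1.52 per hour


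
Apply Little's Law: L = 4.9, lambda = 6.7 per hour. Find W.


W = L / lambda = 4.9 / 6.7 = 0.7313 hours

0.7313 hours


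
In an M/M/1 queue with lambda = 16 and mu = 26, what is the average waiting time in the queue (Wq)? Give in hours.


rho = 16/26; Wq = rho/(mu - lambda) = 0.0615 hours

0.0615 hours


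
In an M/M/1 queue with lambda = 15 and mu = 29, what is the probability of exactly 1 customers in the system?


rho = 15/29; P(n) = (1-rho)*rho^n = (1-15/29)*(15/29)^1 = 0.2497

0.2497


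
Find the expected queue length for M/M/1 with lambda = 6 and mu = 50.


rho = 6/50; Lq = rho^2/(1-rho) = 0.02

0.02


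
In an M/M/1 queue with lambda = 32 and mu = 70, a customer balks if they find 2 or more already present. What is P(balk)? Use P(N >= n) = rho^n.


P(N >= 2) = rho^2 = (32/70)^2 = 0.209

0.209


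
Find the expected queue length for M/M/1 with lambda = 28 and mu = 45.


rho = 28/45; Lq = rho^2/(1-rho) = 1.02

1.02


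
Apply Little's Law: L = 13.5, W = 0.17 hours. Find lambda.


lambda = L / W = 13.5 / 0.17 = 79.41 per hour

79.41 per hour


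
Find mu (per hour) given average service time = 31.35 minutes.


mu = 60 / avg_service_time = 60 / 31.35 = 1.91 per hour

1.91 per hour


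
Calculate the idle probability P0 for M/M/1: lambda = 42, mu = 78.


P0 = 1 - rho = 1 - 42/78 = 0.4615

0.4615


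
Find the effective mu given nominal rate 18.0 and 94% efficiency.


Effective rate = mu * efficiency = 18.0 * 0.94 = 16.92 per hour

16.92 per hour


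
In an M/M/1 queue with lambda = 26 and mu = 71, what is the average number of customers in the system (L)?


rho = 26/71; L = rho/(1-rho) = 0.58

0.58


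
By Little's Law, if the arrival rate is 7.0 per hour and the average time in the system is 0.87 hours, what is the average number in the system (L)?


L = lambda * W = 7.0 * 0.87 = 6.09

6.09


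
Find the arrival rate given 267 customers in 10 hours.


lambda = total arrivals / time = 267 / 10 = 26.7 per hour

26.7 per hour


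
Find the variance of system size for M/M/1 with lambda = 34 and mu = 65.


rho = 34/65; Var(N) = rho/(1-rho)^2 = 2.3

2.3


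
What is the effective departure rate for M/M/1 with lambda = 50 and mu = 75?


For a stable queue (lambda < mu), throughput = lambda = 50 per hour

50 per hour


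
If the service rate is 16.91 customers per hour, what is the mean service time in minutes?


Mean service time = 60/mu = 60/16.91 = 3.55 minutes

3.55 minutes


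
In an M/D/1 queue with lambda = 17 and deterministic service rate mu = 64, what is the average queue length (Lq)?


M/D/1: Lq = rho^2 / (2*(1-rho)) where rho = 17/64; Lq = 0.05

0.05


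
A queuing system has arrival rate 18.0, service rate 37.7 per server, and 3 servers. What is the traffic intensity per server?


rho = lambda / (c * mu) = 18.0 / (3 * 37.7) = 0.1592

0.1592


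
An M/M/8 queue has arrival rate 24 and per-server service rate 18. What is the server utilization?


rho = lambda/(c*mu) = 24/(8*18) = 0.1667

0.1667


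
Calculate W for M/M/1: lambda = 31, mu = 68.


W = 1/(mu - lambda) = 1/(68 - 31) = 0.027 hours

0.027 hours


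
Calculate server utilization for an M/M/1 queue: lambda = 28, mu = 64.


rho = lambda/mu = 28/64 = 0.4375

0.4375


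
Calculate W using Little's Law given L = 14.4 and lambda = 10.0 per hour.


W = L / lambda = 14.4 / 10.0 = 1.44 hours

1.44 hours


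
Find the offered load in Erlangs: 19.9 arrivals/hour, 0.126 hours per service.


Offered load a = lambda * E[S] = 19.9 * 0.126 = 2.51 Erlangs

2.51 Erlangs


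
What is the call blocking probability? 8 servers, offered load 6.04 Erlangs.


B(N,A) = (A^N/N!) / sum(A^k/k!, k=0..N) with N=8, A=6.04 = 0.1241

0.1241


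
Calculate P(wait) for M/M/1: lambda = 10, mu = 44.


P(wait) = rho = lambda/mu = 10/44 = 0.2273

0.2273


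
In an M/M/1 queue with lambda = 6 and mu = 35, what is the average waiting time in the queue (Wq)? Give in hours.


rho = 6/35; Wq = rho/(mu - lambda) = 0.0059 hours

0.0059 hours


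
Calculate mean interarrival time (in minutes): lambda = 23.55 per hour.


Mean interarrival time = 60/lambda = 60/23.55 = 2.55 minutes

2.55 minutes


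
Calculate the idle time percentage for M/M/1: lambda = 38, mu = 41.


Idle fraction = (1 - rho) * 100 = (1 - 38/41) * 100 = 7.3%

7.3%


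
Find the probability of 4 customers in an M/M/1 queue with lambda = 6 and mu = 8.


rho = 6/8; P(n) = (1-rho)*rho^n = (1-6/8)*(6/8)^4 = 0.0791

0.0791


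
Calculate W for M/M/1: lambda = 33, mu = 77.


W = 1/(mu - lambda) = 1/(77 - 33) = 0.0227 hours

0.0227 hours


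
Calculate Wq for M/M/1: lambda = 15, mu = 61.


rho = 15/61; Wq = rho/(mu - lambda) = 0.0053 hours

0.0053 hours


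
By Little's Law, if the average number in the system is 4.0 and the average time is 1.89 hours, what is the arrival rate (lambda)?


lambda = L / W = 4.0 / 1.89 = 2.12 per hour

2.12 per hour


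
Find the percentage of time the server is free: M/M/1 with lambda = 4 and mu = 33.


Idle fraction = (1 - rho) * 100 = (1 - 4/33) * 100 = 87.9%

87.9%


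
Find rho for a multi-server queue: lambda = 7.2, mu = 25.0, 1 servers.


rho = lambda / (c * mu) = 7.2 / (1 * 25.0) = 0.288

0.288


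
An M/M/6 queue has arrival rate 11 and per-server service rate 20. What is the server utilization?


rho = lambda/(c*mu) = 11/(6*20) = 0.0917

0.0917


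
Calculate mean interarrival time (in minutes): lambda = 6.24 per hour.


Mean interarrival time = 60/lambda = 60/6.24 = 9.62 minutes

9.62 minutes


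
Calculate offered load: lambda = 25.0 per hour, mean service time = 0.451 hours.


Offered load a = lambda * E[S] = 25.0 * 0.451 = 11.28 Erlangs

11.28 Erlangs


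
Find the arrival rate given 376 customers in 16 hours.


lambda = total arrivals / time = 376 / 16 = 23.5 per hour

23.5 per hour


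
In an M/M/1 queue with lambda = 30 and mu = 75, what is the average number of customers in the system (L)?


rho = 30/75; L = rho/(1-rho) = 0.67

0.67


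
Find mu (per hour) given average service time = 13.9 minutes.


mu = 60 / avg_service_time = 60 / 13.9 = 4.32 per hour

4.32 per hour


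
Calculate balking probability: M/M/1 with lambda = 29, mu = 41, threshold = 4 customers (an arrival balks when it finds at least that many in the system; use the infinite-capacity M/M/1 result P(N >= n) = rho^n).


P(N >= 4) = rho^4 = (29/41)^4 = 0.2503

0.2503


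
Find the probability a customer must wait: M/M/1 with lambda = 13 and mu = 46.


P(wait) = rho = lambda/mu = 13/46 = 0.2826

0.2826


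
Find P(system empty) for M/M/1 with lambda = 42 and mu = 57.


P0 = 1 - rho = 1 - 42/57 = 0.2632

0.2632


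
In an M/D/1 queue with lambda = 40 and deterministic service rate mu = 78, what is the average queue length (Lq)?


M/D/1: Lq = rho^2 / (2*(1-rho)) where rho = 40/78; Lq = 0.27

0.27


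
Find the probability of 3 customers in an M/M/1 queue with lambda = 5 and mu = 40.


rho = 5/40; P(n) = (1-rho)*rho^n = (1-5/40)*(5/40)^3 = 0.0017

0.0017


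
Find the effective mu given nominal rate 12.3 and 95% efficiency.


Effective rate = mu * efficiency = 12.3 * 0.95 = 11.69 per hour

11.69 per hour


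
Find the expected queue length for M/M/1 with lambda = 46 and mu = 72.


rho = 46/72; Lq = rho^2/(1-rho) = 1.13

1.13


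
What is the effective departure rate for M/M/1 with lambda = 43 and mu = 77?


For a stable queue (lambda < mu), throughput = lambda = 43 per hour

43 per hour


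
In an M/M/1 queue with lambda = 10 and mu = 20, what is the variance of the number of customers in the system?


rho = 10/20; Var(N) = rho/(1-rho)^2 = 2.0

2.0


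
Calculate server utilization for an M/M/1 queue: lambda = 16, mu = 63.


rho = lambda/mu = 16/63 = 0.254

0.254


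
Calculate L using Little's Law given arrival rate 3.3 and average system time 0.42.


L = lambda * W = 3.3 * 0.42 = 1.39

1.39


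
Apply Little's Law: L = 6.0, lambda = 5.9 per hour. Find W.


W = L / lambda = 6.0 / 5.9 = 1.0169 hours

1.0169 hours


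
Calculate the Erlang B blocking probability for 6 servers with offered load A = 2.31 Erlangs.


B(N,A) = (A^N/N!) / sum(A^k/k!, k=0..N) with N=6, A=2.31 = 0.0211

0.0211


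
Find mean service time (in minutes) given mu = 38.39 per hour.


Mean service time = 60/mu = 60/38.39 = 1.56 minutes

1.56 minutes


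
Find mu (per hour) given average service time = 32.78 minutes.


mu = 60 / avg_service_time = 60 / 32.78 = 1.83 per hour

1.83 per hour


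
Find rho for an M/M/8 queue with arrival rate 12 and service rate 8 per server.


rho = lambda/(c*mu) = 12/(8*8) = 0.1875

0.1875


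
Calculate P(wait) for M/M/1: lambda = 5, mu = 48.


P(wait) = rho = lambda/mu = 5/48 = 0.1042

0.1042


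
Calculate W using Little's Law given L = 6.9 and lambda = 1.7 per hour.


W = L / lambda = 6.9 / 1.7 = 4.0588 hours

4.0588 hours


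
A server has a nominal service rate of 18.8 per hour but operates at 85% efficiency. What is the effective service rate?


Effective rate = mu * efficiency = 18.8 * 0.85 = 15.98 per hour

15.98 per hour


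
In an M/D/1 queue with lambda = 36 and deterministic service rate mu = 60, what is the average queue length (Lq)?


M/D/1: Lq = rho^2 / (2*(1-rho)) where rho = 36/60; Lq = 0.45

0.45


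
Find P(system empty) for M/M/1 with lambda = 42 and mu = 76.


P0 = 1 - rho = 1 - 42/76 = 0.4474

0.4474


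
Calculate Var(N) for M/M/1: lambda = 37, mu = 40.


rho = 37/40; Var(N) = rho/(1-rho)^2 = 164.44

164.44


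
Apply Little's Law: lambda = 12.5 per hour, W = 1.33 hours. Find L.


L = lambda * W = 12.5 * 1.33 = 16.63

16.63


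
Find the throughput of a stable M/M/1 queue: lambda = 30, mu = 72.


For a stable queue (lambda < mu), throughput = lambda = 30 per hour

30 per hour


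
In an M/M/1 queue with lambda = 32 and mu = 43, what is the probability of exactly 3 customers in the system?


rho = 32/43; P(n) = (1-rho)*rho^n = (1-32/43)*(32/43)^3 = 0.1054

0.1054


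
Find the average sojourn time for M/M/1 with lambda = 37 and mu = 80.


W = 1/(mu - lambda) = 1/(80 - 37) = 0.0233 hours

0.0233 hours


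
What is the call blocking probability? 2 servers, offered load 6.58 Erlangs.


B(N,A) = (A^N/N!) / sum(A^k/k!, k=0..N) with N=2, A=6.58 = 0.7407

0.7407


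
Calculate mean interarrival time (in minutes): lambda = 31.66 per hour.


Mean interarrival time = 60/lambda = 60/31.66 = 1.9 minutes

1.9 minutes


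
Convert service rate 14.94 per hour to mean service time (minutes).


Mean service time = 60/mu = 60/14.94 = 4.02 minutes

4.02 minutes


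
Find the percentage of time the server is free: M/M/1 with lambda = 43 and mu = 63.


Idle fraction = (1 - rho) * 100 = (1 - 43/63) * 100 = 31.7%

31.7%


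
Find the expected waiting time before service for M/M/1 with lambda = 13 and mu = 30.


rho = 13/30; Wq = rho/(mu - lambda) = 0.0255 hours

0.0255 hours


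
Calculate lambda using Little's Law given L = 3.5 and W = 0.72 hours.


lambda = L / W = 3.5 / 0.72 = 4.86 per hour

4.86 per hour


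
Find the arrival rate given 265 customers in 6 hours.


lambda = total arrivals / time = 265 / 6 = 44.17 per hour

44.17 per hour


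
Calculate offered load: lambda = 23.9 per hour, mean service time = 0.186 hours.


Offered load a = lambda * E[S] = 23.9 * 0.186 = 4.45 Erlangs

4.45 Erlangs


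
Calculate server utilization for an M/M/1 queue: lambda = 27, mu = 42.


rho = lambda/mu = 27/42 = 0.6429

0.6429


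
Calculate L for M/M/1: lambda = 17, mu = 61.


rho = 17/61; L = rho/(1-rho) = 0.39

0.39


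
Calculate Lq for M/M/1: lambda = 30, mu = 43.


rho = 30/43; Lq = rho^2/(1-rho) = 1.61

1.61


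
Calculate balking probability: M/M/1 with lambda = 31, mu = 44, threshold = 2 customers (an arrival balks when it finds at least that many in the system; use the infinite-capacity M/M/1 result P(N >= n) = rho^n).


P(N >= 2) = rho^2 = (31/44)^2 = 0.4964

0.4964


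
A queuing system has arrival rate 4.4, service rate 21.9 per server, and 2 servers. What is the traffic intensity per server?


rho = lambda / (c * mu) = 4.4 / (2 * 21.9) = 0.1005

0.1005


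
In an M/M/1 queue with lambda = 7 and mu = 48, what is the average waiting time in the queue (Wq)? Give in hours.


rho = 7/48; Wq = rho/(mu - lambda) = 0.0036 hours

0.0036 hours


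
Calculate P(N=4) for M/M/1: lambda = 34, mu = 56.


rho = 34/56; P(n) = (1-rho)*rho^n = (1-34/56)*(34/56)^4 = 0.0534

0.0534


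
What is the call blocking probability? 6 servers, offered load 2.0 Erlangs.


B(N,A) = (A^N/N!) / sum(A^k/k!, k=0..N) with N=6, A=2.0 = 0.0121

0.0121


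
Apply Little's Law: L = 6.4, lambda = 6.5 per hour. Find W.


W = L / lambda = 6.4 / 6.5 = 0.9846 hours

0.9846 hours


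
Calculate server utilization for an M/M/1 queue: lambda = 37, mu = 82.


rho = lambda/mu = 37/82 = 0.4512

0.4512


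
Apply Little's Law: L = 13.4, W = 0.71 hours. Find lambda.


lambda = L / W = 13.4 / 0.71 = 18.87 per hour

18.87 per hour


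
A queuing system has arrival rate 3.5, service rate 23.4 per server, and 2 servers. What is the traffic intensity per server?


rho = lambda / (c * mu) = 3.5 / (2 * 23.4) = 0.0748

0.0748


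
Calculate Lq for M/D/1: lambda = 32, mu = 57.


M/D/1: Lq = rho^2 / (2*(1-rho)) where rho = 32/57; Lq = 0.36

0.36


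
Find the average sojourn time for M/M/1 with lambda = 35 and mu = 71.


W = 1/(mu - lambda) = 1/(71 - 35) = 0.0278 hours

0.0278 hours


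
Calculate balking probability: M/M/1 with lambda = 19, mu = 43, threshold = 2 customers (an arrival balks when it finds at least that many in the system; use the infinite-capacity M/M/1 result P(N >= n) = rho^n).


P(N >= 2) = rho^2 = (19/43)^2 = 0.1952

0.1952


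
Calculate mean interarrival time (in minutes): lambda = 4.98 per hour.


Mean interarrival time = 60/lambda = 60/4.98 = 12.05 minutes

12.05 minutes


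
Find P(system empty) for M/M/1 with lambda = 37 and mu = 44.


P0 = 1 - rho = 1 - 37/44 = 0.1591

0.1591


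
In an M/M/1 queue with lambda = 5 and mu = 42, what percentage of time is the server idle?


Idle fraction = (1 - rho) * 100 = (1 - 5/42) * 100 = 88.1%

88.1%


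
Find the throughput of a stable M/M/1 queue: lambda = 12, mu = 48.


For a stable queue (lambda < mu), throughput = lambda = 12 per hour

12 per hour


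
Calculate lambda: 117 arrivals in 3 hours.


lambda = total arrivals / time = 117 / 3 = 39.0 per hour

39.0 per hour


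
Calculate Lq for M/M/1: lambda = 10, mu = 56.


rho = 10/56; Lq = rho^2/(1-rho) = 0.04

0.04


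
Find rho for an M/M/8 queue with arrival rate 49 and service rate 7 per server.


rho = lambda/(c*mu) = 49/(8*7) = 0.875

0.875


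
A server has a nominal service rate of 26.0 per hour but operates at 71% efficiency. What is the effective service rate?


Effective rate = mu * efficiency = 26.0 * 0.71 = 18.46 per hour

18.46 per hour


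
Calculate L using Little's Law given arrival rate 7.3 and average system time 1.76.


L = lambda * W = 7.3 * 1.76 = 12.85

12.85


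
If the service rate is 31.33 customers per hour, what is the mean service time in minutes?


Mean service time = 60/mu = 60/31.33 = 1.92 minutes

1.92 minutes


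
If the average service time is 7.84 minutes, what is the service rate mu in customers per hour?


mu = 60 / avg_service_time = 60 / 7.84 = 7.65 per hour

7.65 per hour


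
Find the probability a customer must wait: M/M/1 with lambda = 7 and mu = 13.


P(wait) = rho = lambda/mu = 7/13 = 0.5385

0.5385


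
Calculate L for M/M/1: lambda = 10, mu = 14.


rho = 10/14; L = rho/(1-rho) = 2.5

2.5


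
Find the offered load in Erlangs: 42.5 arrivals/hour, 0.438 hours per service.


Offered load a = lambda * E[S] = 42.5 * 0.438 = 18.62 Erlangs

18.62 Erlangs


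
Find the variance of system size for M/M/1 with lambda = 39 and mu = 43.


rho = 39/43; Var(N) = rho/(1-rho)^2 = 104.81

104.81


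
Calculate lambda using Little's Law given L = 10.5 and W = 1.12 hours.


lambda = L / W = 10.5 / 1.12 = 9.38 per hour

9.38 per hour


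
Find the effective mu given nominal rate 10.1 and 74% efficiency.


Effective rate = mu * efficiency = 10.1 * 0.74 = 7.47 per hour

7.47 per hour


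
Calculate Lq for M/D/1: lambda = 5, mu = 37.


M/D/1: Lq = rho^2 / (2*(1-rho)) where rho = 5/37; Lq = 0.01

0.01


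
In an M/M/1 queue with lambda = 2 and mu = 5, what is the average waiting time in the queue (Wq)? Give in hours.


rho = 2/5; Wq = rho/(mu - lambda) = 0.1333 hours

0.1333 hours


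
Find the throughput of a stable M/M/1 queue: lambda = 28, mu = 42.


For a stable queue (lambda < mu), throughput = lambda = 28 per hour

28 per hour


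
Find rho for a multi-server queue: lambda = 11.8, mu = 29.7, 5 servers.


rho = lambda / (c * mu) = 11.8 / (5 * 29.7) = 0.0795

0.0795
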